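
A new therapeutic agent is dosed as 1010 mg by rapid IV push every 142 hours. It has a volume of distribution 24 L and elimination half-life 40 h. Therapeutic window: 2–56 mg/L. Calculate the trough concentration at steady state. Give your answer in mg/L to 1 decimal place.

3.9 mg/L

Over one 142-h interval, 142/40 ≈ 3.55 half-lives elapse, leaving f ≈ 0.0854 of each dose.
At steady state, accumulation factor R = 1/(1 − e^(−kτ)) ≈ 1.0934.
Single-dose peak C₀ = D/Vd = 1010/24 ≈ 42.083 mg/L.
Cmax,ss = C₀/(1 − f) ≈ 42.083/0.9146 ≈ 46.012 mg/L.
Steady-state trough Cmin,ss = Cmax,ss·f ≈ 46.012 × 0.0854 ≈ 3.929 mg/L.
Trough 3.9 mg/L vs MEC 2 mg/L: adequate.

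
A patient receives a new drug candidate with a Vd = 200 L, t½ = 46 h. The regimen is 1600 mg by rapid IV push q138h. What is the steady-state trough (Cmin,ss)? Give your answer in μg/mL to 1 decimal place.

1.1 μg/mL

τ = 138 h = 3 half-lives, so f = (1/2)^3 = 0.125.
Accumulation ratio R = 1/(1 − f) = 1/0.875 = 8/7.
Single-dose peak C₀ = D/Vd = 1600/200 = 8 μg/mL.
Steady-state peak Cmax,ss = C₀·R = 8 × 8/7 ≈ 9.143 μg/mL.
Steady-state trough Cmin,ss = Cmax,ss·f ≈ 9.143 × 0.125 ≈ 1.143 μg/mL.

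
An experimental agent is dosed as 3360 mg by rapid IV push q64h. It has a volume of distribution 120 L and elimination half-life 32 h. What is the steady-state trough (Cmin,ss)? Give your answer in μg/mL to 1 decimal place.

The dosing interval is 2 half-lives, so f = 2^(−2) = 0.25.
Accumulation ratio R = 1/(1 − f) = 1/0.75 = 4/3.
Single-dose peak C₀ = D/Vd = 3360/120 = 28 μg/mL.
Steady-state peak Cmax,ss = C₀·R = 28 × 4/3 ≈ 37.333 μg/mL.
Steady-state trough Cmin,ss = Cmax,ss·f ≈ 37.333 × 0.25 ≈ 9.333 μg/mL.

9.3 μg/mL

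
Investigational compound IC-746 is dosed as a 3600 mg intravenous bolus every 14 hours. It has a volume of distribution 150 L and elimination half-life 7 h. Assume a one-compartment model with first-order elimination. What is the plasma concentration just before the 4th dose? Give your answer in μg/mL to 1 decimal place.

f = (1/2)^(τ/t½) = (1/2)^(14/7) ≈ 0.2500.
C₀ = D/Vd = 3600/150 ≈ 24.000 μg/mL.
Before the 4th dose, 3 doses have been given. Superposition: Cmin = C₀·(f + f² + … + f^3).
≈ 24.000 × (0.2500 + 0.0625 + 0.0156) ≈ 24.000 × 0.3281 ≈ 7.874 μg/mL.

7.9 μg/mL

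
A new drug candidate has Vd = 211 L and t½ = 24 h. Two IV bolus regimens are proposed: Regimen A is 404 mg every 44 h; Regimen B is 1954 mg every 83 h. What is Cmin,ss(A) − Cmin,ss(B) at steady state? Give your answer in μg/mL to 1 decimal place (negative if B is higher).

-0.2 μg/mL

Regimen A: f = (1/2)^(44/24) ≈ 0.2806; Cmin,ss = (404/211)·f/(1−f) ≈ 0.747 μg/mL.
Regimen B: f = (1/2)^(83/24) ≈ 0.0910; Cmin,ss = (1954/211)·f/(1−f) ≈ 0.927 μg/mL.
Difference ≈ 0.747 − 0.927 ≈ -0.180 μg/mL.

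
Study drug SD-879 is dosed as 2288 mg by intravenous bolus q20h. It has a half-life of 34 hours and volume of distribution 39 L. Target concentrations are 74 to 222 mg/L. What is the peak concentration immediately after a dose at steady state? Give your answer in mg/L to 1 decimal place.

τ/t½ = 20/34 ≈ 0.58824, so fraction remaining f = (1/2)^(20/34) ≈ 0.6652.
At steady state, accumulation factor R = 1/(1 − e^(−kτ)) ≈ 2.9869.
Each bolus raises the concentration by D/Vd = 2288/39 ≈ 58.667 mg/L.
Steady-state peak Cmax,ss = C₀·R ≈ 58.667 × 2.9869 ≈ 175.232 mg/L.
Peak 175.2 mg/L vs MTC 222 mg/L: below toxic threshold.

175.2 mg/L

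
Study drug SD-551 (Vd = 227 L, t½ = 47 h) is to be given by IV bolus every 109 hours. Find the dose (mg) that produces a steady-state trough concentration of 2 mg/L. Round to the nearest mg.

τ/t½ = 109/47 ≈ 2.3191, so f = (1/2)^(109/47) ≈ 0.200386.
Cmin,ss = (D/Vd)·f/(1−f), so D = Cmin,ss·Vd·(1−f)/f.
D = 2 × 227 × (1−f)/f ≈ 2 × 227 × 3.99037 ≈ 1811.63 mg.

1812 mg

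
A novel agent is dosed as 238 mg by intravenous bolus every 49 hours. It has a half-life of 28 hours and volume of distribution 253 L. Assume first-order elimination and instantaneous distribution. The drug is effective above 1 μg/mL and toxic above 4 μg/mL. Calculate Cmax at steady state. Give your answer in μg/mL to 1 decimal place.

1.3 μg/mL

k = ln2/t½ = ln2/28 ≈ 0.024755 h⁻¹; fraction remaining f = e^(−kτ) = e^(−0.024755×49) ≈ 0.2973.
At steady state, accumulation factor R = 1/(1 − e^(−kτ)) ≈ 1.4231.
Each bolus raises the concentration by D/Vd = 238/253 ≈ 0.941 μg/mL.
Steady-state peak Cmax,ss = C₀·R ≈ 0.941 × 1.4231 ≈ 1.339 μg/mL.
Peak 1.3 μg/mL vs MTC 4 μg/mL: below toxic threshold.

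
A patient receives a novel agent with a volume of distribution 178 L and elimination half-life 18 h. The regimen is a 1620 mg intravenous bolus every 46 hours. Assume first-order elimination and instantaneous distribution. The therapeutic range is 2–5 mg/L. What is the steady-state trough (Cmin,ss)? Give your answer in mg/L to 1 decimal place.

Over one 46-h interval, 46/18 ≈ 2.5556 half-lives elapse, leaving f ≈ 0.1701 of each dose.
Accumulation ratio R = 1/(1 − f) ≈ 1/0.8299 ≈ 1.2050.
Single-dose peak C₀ = D/Vd = 1620/178 ≈ 9.101 mg/L.
Cmax,ss = C₀/(1 − f) ≈ 9.101/0.8299 ≈ 10.966 mg/L.
Steady-state trough Cmin,ss = Cmax,ss·f ≈ 10.966 × 0.1701 ≈ 1.865 mg/L.
Trough 1.9 mg/L vs MEC 2 mg/L: subtherapeutic.

1.9 mg/L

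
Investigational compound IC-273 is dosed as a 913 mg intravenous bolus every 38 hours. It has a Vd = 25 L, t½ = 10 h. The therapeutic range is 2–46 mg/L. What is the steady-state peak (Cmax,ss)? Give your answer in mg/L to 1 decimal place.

39.3 mg/L

Over one 38-h interval, 38/10 ≈ 3.8 half-lives elapse, leaving f ≈ 0.0718 of each dose.
Accumulation ratio R = 1/(1 − f) ≈ 1/0.9282 ≈ 1.0774.
Each bolus raises the concentration by D/Vd = 913/25 ≈ 36.520 mg/L.
Steady-state peak Cmax,ss = C₀·R ≈ 36.520 × 1.0774 ≈ 39.347 mg/L.
Peak 39.3 mg/L vs MTC 46 mg/L: below toxic threshold.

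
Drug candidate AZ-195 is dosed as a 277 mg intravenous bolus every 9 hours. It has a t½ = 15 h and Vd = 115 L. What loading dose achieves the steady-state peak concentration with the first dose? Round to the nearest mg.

814 mg

f = (1/2)^(9/15) ≈ 0.659754; accumulation ratio R = 1/(1−f) ≈ 2.93905.
Loading dose to hit Cmax,ss on first dose: D_load = D_maint·R ≈ 277 × 2.93905 ≈ 814.12 mg.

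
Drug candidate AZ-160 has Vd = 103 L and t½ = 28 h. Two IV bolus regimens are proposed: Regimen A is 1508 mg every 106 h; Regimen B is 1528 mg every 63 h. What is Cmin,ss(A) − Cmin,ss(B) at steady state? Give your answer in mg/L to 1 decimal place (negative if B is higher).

Regimen A: f = (1/2)^(106/28) ≈ 0.0725; Cmin,ss = (1508/103)·f/(1−f) ≈ 1.144 mg/L.
Regimen B: f = (1/2)^(63/28) ≈ 0.2102; Cmin,ss = (1528/103)·f/(1−f) ≈ 3.948 mg/L.
Difference ≈ 1.144 − 3.948 ≈ -2.804 mg/L.

-2.8 mg/L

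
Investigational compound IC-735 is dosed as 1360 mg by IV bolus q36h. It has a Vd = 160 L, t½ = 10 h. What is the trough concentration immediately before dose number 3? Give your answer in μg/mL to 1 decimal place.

f = (1/2)^(τ/t½) = (1/2)^(36/10) ≈ 0.0825.
C₀ = D/Vd = 1360/160 ≈ 8.500 μg/mL.
Before the 3rd dose, 2 doses have been given. Superposition: Cmin = C₀·(f + f²).
≈ 8.500 × (0.0825 + 0.0068) ≈ 8.500 × 0.0893 ≈ 0.759 μg/mL.

0.8 μg/mL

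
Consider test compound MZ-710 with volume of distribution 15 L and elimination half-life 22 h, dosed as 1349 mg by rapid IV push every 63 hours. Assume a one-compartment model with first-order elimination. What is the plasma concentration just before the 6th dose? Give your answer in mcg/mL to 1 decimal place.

f = (1/2)^(τ/t½) = (1/2)^(63/22) ≈ 0.1374.
C₀ = D/Vd = 1349/15 ≈ 89.933 mcg/mL.
Before the 6th dose, 5 doses have been given. Superposition: Cmin = C₀·(f + f² + … + f^5).
≈ 89.933 × (0.1374 + 0.0189 + 0.0026 + 0.0004 + 0.0000) ≈ 89.933 × 0.1593 ≈ 14.326 mcg/mL.

14.3 mcg/mL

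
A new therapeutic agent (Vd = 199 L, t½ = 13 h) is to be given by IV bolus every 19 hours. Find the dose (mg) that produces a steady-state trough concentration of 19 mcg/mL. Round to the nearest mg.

6632 mg

τ/t½ = 19/13 ≈ 1.4615, so f = (1/2)^(19/13) ≈ 0.363106.
Cmin,ss = (D/Vd)·f/(1−f), so D = Cmin,ss·Vd·(1−f)/f.
D = 19 × 199 × (1−f)/f ≈ 19 × 199 × 1.75402 ≈ 6631.95 mg.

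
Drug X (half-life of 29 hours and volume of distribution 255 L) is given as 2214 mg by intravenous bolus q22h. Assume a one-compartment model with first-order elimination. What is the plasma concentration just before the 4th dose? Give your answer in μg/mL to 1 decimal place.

f = (1/2)^(τ/t½) = (1/2)^(22/29) ≈ 0.5911.
C₀ = D/Vd = 2214/255 ≈ 8.682 μg/mL.
Before the 4th dose, 3 doses have been given. Superposition: Cmin = C₀·(f + f² + … + f^3).
≈ 8.682 × (0.5911 + 0.3494 + 0.2065) ≈ 8.682 × 1.1470 ≈ 9.958 μg/mL.

10.0 μg/mL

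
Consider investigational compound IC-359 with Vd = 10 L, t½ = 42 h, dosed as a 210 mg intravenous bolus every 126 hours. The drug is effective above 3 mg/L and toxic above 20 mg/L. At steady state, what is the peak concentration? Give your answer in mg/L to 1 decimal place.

24.0 mg/L

The dosing interval is 3 half-lives, so f = 2^(−3) = 0.125.
At steady state, R = 1/(1 − 0.125) = 8/7.
Single-dose peak C₀ = D/Vd = 210/10 = 21 mg/L.
Steady-state peak Cmax,ss = C₀·R = 21 × 8/7 ≈ 24.000 mg/L.
Peak 24.0 mg/L vs MTC 20 mg/L: exceeds toxic threshold.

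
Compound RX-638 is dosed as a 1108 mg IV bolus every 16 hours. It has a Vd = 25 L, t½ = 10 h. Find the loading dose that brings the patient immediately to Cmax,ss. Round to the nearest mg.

1653 mg

f = (1/2)^(16/10) ≈ 0.329877; accumulation ratio R = 1/(1−f) ≈ 1.49226.
Loading dose to hit Cmax,ss on first dose: D_load = D_maint·R ≈ 1108 × 1.49226 ≈ 1653.42 mg.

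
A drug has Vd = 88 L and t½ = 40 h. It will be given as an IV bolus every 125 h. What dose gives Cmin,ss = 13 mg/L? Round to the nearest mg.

τ/t½ = 125/40 ≈ 3.125, so f = (1/2)^(125/40) ≈ 0.114626.
Cmin,ss = (D/Vd)·f/(1−f), so D = Cmin,ss·Vd·(1−f)/f.
D = 13 × 88 × (1−f)/f ≈ 13 × 88 × 7.72402 ≈ 8836.28 mg.

8836 mg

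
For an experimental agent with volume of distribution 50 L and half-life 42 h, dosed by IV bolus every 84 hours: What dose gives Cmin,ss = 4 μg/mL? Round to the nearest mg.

600 mg

τ/t½ = 84/42 ≈ 2, so f = (1/2)^(84/42) ≈ 0.250000.
Cmin,ss = (D/Vd)·f/(1−f), so D = Cmin,ss·Vd·(1−f)/f.
D = 4 × 50 × (1−f)/f ≈ 4 × 50 × 3.00000 ≈ 600.00 mg.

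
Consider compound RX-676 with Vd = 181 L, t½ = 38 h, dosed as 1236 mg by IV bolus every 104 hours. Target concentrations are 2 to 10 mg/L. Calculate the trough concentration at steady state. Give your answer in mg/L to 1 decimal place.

1.2 mg/L

Over one 104-h interval, 104/38 ≈ 2.7368 half-lives elapse, leaving f ≈ 0.1500 of each dose.
Each bolus raises the concentration by D/Vd = 1236/181 ≈ 6.829 mg/L.
Steady-state trough Cmin,ss = C₀·f/(1−f) ≈ 6.829 × 0.1500/0.8500 ≈ 1.205 mg/L.
Trough 1.2 mg/L vs MEC 2 mg/L: subtherapeutic.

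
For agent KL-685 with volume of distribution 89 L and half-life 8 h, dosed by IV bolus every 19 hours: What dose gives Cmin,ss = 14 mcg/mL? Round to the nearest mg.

5217 mg

τ/t½ = 19/8 ≈ 2.375, so f = (1/2)^(19/8) ≈ 0.192776.
Cmin,ss = (D/Vd)·f/(1−f), so D = Cmin,ss·Vd·(1−f)/f.
D = 14 × 89 × (1−f)/f ≈ 14 × 89 × 4.18737 ≈ 5217.46 mg.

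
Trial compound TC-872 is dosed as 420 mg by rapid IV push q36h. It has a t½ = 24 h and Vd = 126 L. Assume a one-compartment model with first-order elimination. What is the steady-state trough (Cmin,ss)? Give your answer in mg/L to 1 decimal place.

1.8 mg/L

Over one 36-h interval, 36/24 ≈ 1.5 half-lives elapse, leaving f ≈ 0.3536 of each dose.
Accumulation ratio R = 1/(1 − f) ≈ 1/0.6464 ≈ 1.5470.
Each bolus raises the concentration by D/Vd = 420/126 ≈ 3.333 mg/L.
Cmax,ss = C₀/(1 − f) ≈ 3.333/0.6464 ≈ 5.156 mg/L.
Steady-state trough Cmin,ss = Cmax,ss·f ≈ 5.156 × 0.3536 ≈ 1.823 mg/L.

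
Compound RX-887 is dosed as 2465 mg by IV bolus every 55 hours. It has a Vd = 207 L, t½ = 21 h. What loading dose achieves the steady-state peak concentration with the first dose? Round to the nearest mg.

2944 mg

f = (1/2)^(55/21) ≈ 0.162775; accumulation ratio R = 1/(1−f) ≈ 1.19442.
Loading dose to hit Cmax,ss on first dose: D_load = D_maint·R ≈ 2465 × 1.19442 ≈ 2944.25 mg.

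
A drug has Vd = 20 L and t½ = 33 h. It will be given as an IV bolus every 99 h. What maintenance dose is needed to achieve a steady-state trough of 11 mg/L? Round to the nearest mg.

1540 mg

τ/t½ = 99/33 ≈ 3, so f = (1/2)^(99/33) ≈ 0.125000.
Cmin,ss = (D/Vd)·f/(1−f), so D = Cmin,ss·Vd·(1−f)/f.
D = 11 × 20 × (1−f)/f ≈ 11 × 20 × 7.00000 ≈ 1540.00 mg.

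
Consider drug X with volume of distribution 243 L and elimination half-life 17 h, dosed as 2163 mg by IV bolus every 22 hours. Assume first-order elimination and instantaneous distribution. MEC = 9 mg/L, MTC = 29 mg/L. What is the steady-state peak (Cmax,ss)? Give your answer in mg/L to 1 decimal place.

τ/t½ = 22/17 ≈ 1.2941, so fraction remaining f = (1/2)^(22/17) ≈ 0.4078.
Accumulation ratio R = 1/(1 − f) ≈ 1/0.5922 ≈ 1.6886.
Single-dose peak C₀ = D/Vd = 2163/243 ≈ 8.901 mg/L.
Steady-state peak Cmax,ss = C₀·R ≈ 8.901 × 1.6886 ≈ 15.030 mg/L.
Peak 15.0 mg/L vs MTC 29 mg/L: below toxic threshold.

15.0 mg/L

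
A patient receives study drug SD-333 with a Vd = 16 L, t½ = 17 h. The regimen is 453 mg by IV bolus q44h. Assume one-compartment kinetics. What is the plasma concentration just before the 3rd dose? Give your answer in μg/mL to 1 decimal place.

5.5 μg/mL

f = (1/2)^(τ/t½) = (1/2)^(44/17) ≈ 0.1663.
C₀ = D/Vd = 453/16 ≈ 28.312 μg/mL.
Before the 3rd dose, 2 doses have been given. Superposition: Cmin = C₀·(f + f²).
≈ 28.312 × (0.1663 + 0.0277) ≈ 28.312 × 0.1940 ≈ 5.493 μg/mL.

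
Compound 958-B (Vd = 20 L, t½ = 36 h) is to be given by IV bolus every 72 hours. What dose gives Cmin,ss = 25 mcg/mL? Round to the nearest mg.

τ/t½ = 72/36 ≈ 2, so f = (1/2)^(72/36) ≈ 0.250000.
Cmin,ss = (D/Vd)·f/(1−f), so D = Cmin,ss·Vd·(1−f)/f.
D = 25 × 20 × (1−f)/f ≈ 25 × 20 × 3.00000 ≈ 1500.00 mg.

1500 mg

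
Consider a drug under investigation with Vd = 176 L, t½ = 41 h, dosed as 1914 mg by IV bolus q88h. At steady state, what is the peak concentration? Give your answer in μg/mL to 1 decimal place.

Over one 88-h interval, 88/41 ≈ 2.1463 half-lives elapse, leaving f ≈ 0.2259 of each dose.
At steady state, accumulation factor R = 1/(1 − e^(−kτ)) ≈ 1.2918.
Each bolus raises the concentration by D/Vd = 1914/176 ≈ 10.875 μg/mL.
Steady-state peak Cmax,ss = C₀·R ≈ 10.875 × 1.2918 ≈ 14.048 μg/mL.

14.0 μg/mL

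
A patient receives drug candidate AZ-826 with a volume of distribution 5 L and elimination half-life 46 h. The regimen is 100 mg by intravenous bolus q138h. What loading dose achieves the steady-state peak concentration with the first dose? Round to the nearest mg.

114 mg

f = (1/2)^(138/46) ≈ 0.125000; accumulation ratio R = 1/(1−f) ≈ 1.14286.
Loading dose to hit Cmax,ss on first dose: D_load = D_maint·R ≈ 100 × 1.14286 ≈ 114.29 mg.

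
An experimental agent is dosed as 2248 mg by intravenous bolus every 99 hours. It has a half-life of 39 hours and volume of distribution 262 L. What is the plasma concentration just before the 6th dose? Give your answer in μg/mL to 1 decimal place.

1.8 μg/mL

f = (1/2)^(τ/t½) = (1/2)^(99/39) ≈ 0.1721.
C₀ = D/Vd = 2248/262 ≈ 8.580 μg/mL.
Before the 6th dose, 5 doses have been given. Superposition: Cmin = C₀·(f + f² + … + f^5).
≈ 8.580 × (0.1721 + 0.0296 + 0.0051 + 0.0009 + 0.0002) ≈ 8.580 × 0.2079 ≈ 1.784 μg/mL.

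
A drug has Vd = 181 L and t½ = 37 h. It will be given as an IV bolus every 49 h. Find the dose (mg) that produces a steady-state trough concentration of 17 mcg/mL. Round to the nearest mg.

4628 mg

τ/t½ = 49/37 ≈ 1.3243, so f = (1/2)^(49/37) ≈ 0.399336.
Cmin,ss = (D/Vd)·f/(1−f), so D = Cmin,ss·Vd·(1−f)/f.
D = 17 × 181 × (1−f)/f ≈ 17 × 181 × 1.50416 ≈ 4628.30 mg.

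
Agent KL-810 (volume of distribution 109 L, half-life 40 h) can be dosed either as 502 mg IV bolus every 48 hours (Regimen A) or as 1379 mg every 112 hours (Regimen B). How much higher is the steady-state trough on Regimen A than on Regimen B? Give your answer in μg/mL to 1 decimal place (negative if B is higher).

Regimen A: f = (1/2)^(48/40) ≈ 0.4353; Cmin,ss = (502/109)·f/(1−f) ≈ 3.550 μg/mL.
Regimen B: f = (1/2)^(112/40) ≈ 0.1436; Cmin,ss = (1379/109)·f/(1−f) ≈ 2.121 μg/mL.
Difference ≈ 3.550 − 2.121 ≈ 1.429 μg/mL.

1.4 μg/mL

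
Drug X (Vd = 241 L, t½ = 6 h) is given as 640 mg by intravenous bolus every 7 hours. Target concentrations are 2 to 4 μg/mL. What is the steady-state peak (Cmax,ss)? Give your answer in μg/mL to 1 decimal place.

4.8 μg/mL

Over one 7-h interval, 7/6 ≈ 1.1667 half-lives elapse, leaving f ≈ 0.4454 of each dose.
Accumulation ratio R = 1/(1 − f) ≈ 1/0.5546 ≈ 1.8031.
Single-dose peak C₀ = D/Vd = 640/241 ≈ 2.656 μg/mL.
Cmax,ss = C₀/(1 − f) ≈ 2.656/0.5546 ≈ 4.789 μg/mL.
Peak 4.8 μg/mL vs MTC 4 μg/mL: exceeds toxic threshold.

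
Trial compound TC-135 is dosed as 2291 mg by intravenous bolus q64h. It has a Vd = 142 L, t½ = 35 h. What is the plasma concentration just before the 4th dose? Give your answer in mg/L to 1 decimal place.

6.2 mg/L

f = (1/2)^(τ/t½) = (1/2)^(64/35) ≈ 0.2815.
C₀ = D/Vd = 2291/142 ≈ 16.134 mg/L.
Before the 4th dose, 3 doses have been given. Superposition: Cmin = C₀·(f + f² + … + f^3).
≈ 16.134 × (0.2815 + 0.0792 + 0.0223) ≈ 16.134 × 0.3830 ≈ 6.179 mg/L.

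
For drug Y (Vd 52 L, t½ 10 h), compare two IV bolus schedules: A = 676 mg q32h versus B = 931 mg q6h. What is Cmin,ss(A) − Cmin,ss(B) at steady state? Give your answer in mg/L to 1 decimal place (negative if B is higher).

Regimen A: f = (1/2)^(32/10) ≈ 0.1088; Cmin,ss = (676/52)·f/(1−f) ≈ 1.587 mg/L.
Regimen B: f = (1/2)^(6/10) ≈ 0.6598; Cmin,ss = (931/52)·f/(1−f) ≈ 34.724 mg/L.
Difference ≈ 1.587 − 34.724 ≈ -33.137 mg/L.

-33.1 mg/L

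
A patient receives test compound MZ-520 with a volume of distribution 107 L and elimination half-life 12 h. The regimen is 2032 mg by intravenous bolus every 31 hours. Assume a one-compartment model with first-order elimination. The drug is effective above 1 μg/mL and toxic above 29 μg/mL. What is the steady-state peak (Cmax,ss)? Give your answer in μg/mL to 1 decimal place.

τ/t½ = 31/12 ≈ 2.5833, so fraction remaining f = (1/2)^(31/12) ≈ 0.1669.
Accumulation ratio R = 1/(1 − f) ≈ 1/0.8331 ≈ 1.2003.
Single-dose peak C₀ = D/Vd = 2032/107 ≈ 18.991 μg/mL.
Cmax,ss = C₀/(1 − f) ≈ 18.991/0.8331 ≈ 22.796 μg/mL.
Peak 22.8 μg/mL vs MTC 29 μg/mL: below toxic threshold.

22.8 μg/mL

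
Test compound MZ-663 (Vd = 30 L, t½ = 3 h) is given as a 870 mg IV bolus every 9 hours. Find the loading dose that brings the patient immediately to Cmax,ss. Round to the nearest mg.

f = (1/2)^(9/3) ≈ 0.125000; accumulation ratio R = 1/(1−f) ≈ 1.14286.
Loading dose to hit Cmax,ss on first dose: D_load = D_maint·R ≈ 870 × 1.14286 ≈ 994.29 mg.

994 mg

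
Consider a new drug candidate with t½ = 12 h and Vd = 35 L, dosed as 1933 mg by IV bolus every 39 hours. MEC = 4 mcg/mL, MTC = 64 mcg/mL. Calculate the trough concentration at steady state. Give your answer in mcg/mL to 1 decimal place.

k = ln2/t½ = ln2/12 ≈ 0.057762 h⁻¹; fraction remaining f = e^(−kτ) = e^(−0.057762×39) ≈ 0.1051.
Accumulation ratio R = 1/(1 − f) ≈ 1/0.8949 ≈ 1.1174.
Each bolus raises the concentration by D/Vd = 1933/35 ≈ 55.229 mcg/mL.
Cmax,ss = C₀/(1 − f) ≈ 55.229/0.8949 ≈ 61.715 mcg/mL.
One interval later, Cmin,ss = Cmax,ss·e^(−kτ) ≈ 61.715 × 0.1051 ≈ 6.486 mcg/mL.
Trough 6.5 mcg/mL vs MEC 4 mcg/mL: adequate.

6.5 mcg/mL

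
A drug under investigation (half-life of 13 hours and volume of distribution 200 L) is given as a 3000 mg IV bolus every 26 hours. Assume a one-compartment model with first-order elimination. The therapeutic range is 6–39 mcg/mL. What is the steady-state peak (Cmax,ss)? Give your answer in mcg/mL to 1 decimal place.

20.0 mcg/mL

The dosing interval is 2 half-lives, so f = 2^(−2) = 0.25.
At steady state, R = 1/(1 − 0.25) = 4/3.
Single-dose peak C₀ = D/Vd = 3000/200 = 15 mcg/mL.
Steady-state peak Cmax,ss = C₀·R = 15 × 4/3 ≈ 20.000 mcg/mL.
Peak 20.0 mcg/mL vs MTC 39 mcg/mL: below toxic threshold.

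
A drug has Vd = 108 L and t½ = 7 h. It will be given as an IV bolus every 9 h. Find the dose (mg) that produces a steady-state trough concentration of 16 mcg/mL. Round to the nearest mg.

τ/t½ = 9/7 ≈ 1.2857, so f = (1/2)^(9/7) ≈ 0.410168.
Cmin,ss = (D/Vd)·f/(1−f), so D = Cmin,ss·Vd·(1−f)/f.
D = 16 × 108 × (1−f)/f ≈ 16 × 108 × 1.43803 ≈ 2484.92 mg.

2485 mg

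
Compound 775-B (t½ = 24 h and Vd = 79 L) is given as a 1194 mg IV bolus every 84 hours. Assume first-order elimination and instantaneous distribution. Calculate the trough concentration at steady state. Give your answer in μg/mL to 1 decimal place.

1.5 μg/mL

Over one 84-h interval, 84/24 ≈ 3.5 half-lives elapse, leaving f ≈ 0.0884 of each dose.
Each bolus raises the concentration by D/Vd = 1194/79 ≈ 15.114 μg/mL.
Steady-state trough Cmin,ss = C₀·f/(1−f) ≈ 15.114 × 0.0884/0.9116 ≈ 1.466 μg/mL.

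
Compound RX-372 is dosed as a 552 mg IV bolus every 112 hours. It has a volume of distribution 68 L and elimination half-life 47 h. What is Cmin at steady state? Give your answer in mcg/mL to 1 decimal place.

1.9 mcg/mL

k = ln2/t½ = ln2/47 ≈ 0.014748 h⁻¹; fraction remaining f = e^(−kτ) = e^(−0.014748×112) ≈ 0.1917.
Accumulation ratio R = 1/(1 − f) ≈ 1/0.8083 ≈ 1.2372.
Single-dose peak C₀ = D/Vd = 552/68 ≈ 8.118 mcg/mL.
Cmax,ss = C₀/(1 − f) ≈ 8.118/0.8083 ≈ 10.043 mcg/mL.
One interval later, Cmin,ss = Cmax,ss·e^(−kτ) ≈ 10.043 × 0.1917 ≈ 1.925 mcg/mL.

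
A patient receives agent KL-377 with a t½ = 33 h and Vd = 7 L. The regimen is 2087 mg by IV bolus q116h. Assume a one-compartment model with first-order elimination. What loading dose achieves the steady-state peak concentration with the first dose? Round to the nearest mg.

f = (1/2)^(116/33) ≈ 0.087465; accumulation ratio R = 1/(1−f) ≈ 1.09585.
Loading dose to hit Cmax,ss on first dose: D_load = D_maint·R ≈ 2087 × 1.09585 ≈ 2287.04 mg.

2287 mg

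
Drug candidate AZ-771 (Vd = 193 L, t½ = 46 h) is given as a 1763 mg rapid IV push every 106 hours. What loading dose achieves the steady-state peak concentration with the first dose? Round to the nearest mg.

f = (1/2)^(106/46) ≈ 0.202452; accumulation ratio R = 1/(1−f) ≈ 1.25384.
Loading dose to hit Cmax,ss on first dose: D_load = D_maint·R ≈ 1763 × 1.25384 ≈ 2210.52 mg.

2211 mg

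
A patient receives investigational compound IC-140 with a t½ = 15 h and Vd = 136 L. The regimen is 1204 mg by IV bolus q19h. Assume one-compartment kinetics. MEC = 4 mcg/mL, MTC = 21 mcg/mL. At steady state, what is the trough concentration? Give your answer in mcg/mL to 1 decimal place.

6.3 mcg/mL

τ/t½ = 19/15 ≈ 1.2667, so fraction remaining f = (1/2)^(19/15) ≈ 0.4156.
At steady state, accumulation factor R = 1/(1 − e^(−kτ)) ≈ 1.7112.
Each bolus raises the concentration by D/Vd = 1204/136 ≈ 8.853 mcg/mL.
Steady-state peak Cmax,ss = C₀·R ≈ 8.853 × 1.7112 ≈ 15.149 mcg/mL.
One interval later, Cmin,ss = Cmax,ss·e^(−kτ) ≈ 15.149 × 0.4156 ≈ 6.296 mcg/mL.
Trough 6.3 mcg/mL vs MEC 4 mcg/mL: adequate.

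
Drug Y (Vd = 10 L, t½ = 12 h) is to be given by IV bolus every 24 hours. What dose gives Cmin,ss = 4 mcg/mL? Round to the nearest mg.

120 mg

τ/t½ = 24/12 ≈ 2, so f = (1/2)^(24/12) ≈ 0.250000.
Cmin,ss = (D/Vd)·f/(1−f), so D = Cmin,ss·Vd·(1−f)/f.
D = 4 × 10 × (1−f)/f ≈ 4 × 10 × 3.00000 ≈ 120.00 mg.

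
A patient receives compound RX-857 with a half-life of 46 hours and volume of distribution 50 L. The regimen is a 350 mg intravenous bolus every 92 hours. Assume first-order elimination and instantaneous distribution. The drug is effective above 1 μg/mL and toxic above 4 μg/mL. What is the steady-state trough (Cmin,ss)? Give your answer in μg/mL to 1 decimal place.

2.3 μg/mL

The dosing interval is 2 half-lives, so f = 2^(−2) = 0.25.
At steady state, R = 1/(1 − 0.25) = 4/3.
Single-dose peak C₀ = D/Vd = 350/50 = 7 μg/mL.
Steady-state peak Cmax,ss = C₀·R = 7 × 4/3 ≈ 9.333 μg/mL.
Steady-state trough Cmin,ss = Cmax,ss·f ≈ 9.333 × 0.25 ≈ 2.333 μg/mL.
Trough 2.3 μg/mL vs MEC 1 μg/mL: adequate.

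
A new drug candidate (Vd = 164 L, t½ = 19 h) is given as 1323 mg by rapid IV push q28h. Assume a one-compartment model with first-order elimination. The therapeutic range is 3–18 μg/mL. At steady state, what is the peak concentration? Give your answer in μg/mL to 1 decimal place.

τ/t½ = 28/19 ≈ 1.4737, so fraction remaining f = (1/2)^(28/19) ≈ 0.3601.
At steady state, accumulation factor R = 1/(1 − e^(−kτ)) ≈ 1.5627.
Each bolus raises the concentration by D/Vd = 1323/164 ≈ 8.067 μg/mL.
Steady-state peak Cmax,ss = C₀·R ≈ 8.067 × 1.5627 ≈ 12.606 μg/mL.
Peak 12.6 μg/mL vs MTC 18 μg/mL: below toxic threshold.

12.6 μg/mL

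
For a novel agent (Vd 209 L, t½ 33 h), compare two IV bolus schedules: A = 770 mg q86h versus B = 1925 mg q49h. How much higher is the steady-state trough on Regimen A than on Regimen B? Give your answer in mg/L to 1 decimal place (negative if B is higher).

Regimen A: f = (1/2)^(86/33) ≈ 0.1642; Cmin,ss = (770/209)·f/(1−f) ≈ 0.724 mg/L.
Regimen B: f = (1/2)^(49/33) ≈ 0.3573; Cmin,ss = (1925/209)·f/(1−f) ≈ 5.120 mg/L.
Difference ≈ 0.724 − 5.120 ≈ -4.396 mg/L.

-4.4 mg/L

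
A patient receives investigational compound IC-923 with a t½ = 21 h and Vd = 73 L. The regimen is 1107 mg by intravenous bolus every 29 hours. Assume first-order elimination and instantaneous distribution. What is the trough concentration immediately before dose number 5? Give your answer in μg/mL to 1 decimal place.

f = (1/2)^(τ/t½) = (1/2)^(29/21) ≈ 0.3840.
C₀ = D/Vd = 1107/73 ≈ 15.164 μg/mL.
Before the 5th dose, 4 doses have been given. Superposition: Cmin = C₀·(f + f² + … + f^4).
≈ 15.164 × (0.3840 + 0.1475 + 0.0566 + 0.0217) ≈ 15.164 × 0.6098 ≈ 9.247 μg/mL.

9.2 μg/mL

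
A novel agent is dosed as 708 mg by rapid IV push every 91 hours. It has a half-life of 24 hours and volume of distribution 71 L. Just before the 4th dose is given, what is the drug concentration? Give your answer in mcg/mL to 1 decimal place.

f = (1/2)^(τ/t½) = (1/2)^(91/24) ≈ 0.0722.
C₀ = D/Vd = 708/71 ≈ 9.972 mcg/mL.
Before the 4th dose, 3 doses have been given. Superposition: Cmin = C₀·(f + f² + … + f^3).
≈ 9.972 × (0.0722 + 0.0052 + 0.0004) ≈ 9.972 × 0.0778 ≈ 0.776 mcg/mL.

0.8 mcg/mL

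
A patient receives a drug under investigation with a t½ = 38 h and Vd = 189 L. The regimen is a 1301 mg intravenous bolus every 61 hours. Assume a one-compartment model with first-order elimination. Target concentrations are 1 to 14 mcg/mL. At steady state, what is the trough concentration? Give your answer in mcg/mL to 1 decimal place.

3.4 mcg/mL

k = ln2/t½ = ln2/38 ≈ 0.018241 h⁻¹; fraction remaining f = e^(−kτ) = e^(−0.018241×61) ≈ 0.3287.
Single-dose peak C₀ = D/Vd = 1301/189 ≈ 6.884 mcg/mL.
Steady-state trough Cmin,ss = C₀·f/(1−f) ≈ 6.884 × 0.3287/0.6713 ≈ 3.371 mcg/mL.
Trough 3.4 mcg/mL vs MEC 1 mcg/mL: adequate.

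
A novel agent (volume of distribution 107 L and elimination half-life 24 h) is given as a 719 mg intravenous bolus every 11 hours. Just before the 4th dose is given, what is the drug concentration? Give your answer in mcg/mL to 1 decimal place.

11.0 mcg/mL

f = (1/2)^(τ/t½) = (1/2)^(11/24) ≈ 0.7278.
C₀ = D/Vd = 719/107 ≈ 6.720 mcg/mL.
Before the 4th dose, 3 doses have been given. Superposition: Cmin = C₀·(f + f² + … + f^3).
≈ 6.720 × (0.7278 + 0.5297 + 0.3855) ≈ 6.720 × 1.6430 ≈ 11.041 mcg/mL.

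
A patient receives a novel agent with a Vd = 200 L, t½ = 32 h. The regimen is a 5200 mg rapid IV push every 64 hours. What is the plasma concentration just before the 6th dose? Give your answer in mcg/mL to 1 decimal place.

8.7 mcg/mL

f = (1/2)^(τ/t½) = (1/2)^(64/32) ≈ 0.2500.
C₀ = D/Vd = 5200/200 ≈ 26.000 mcg/mL.
Before the 6th dose, 5 doses have been given. Superposition: Cmin = C₀·(f + f² + … + f^5).
≈ 26.000 × (0.2500 + 0.0625 + 0.0156 + 0.0039 + 0.0010) ≈ 26.000 × 0.3330 ≈ 8.658 mcg/mL.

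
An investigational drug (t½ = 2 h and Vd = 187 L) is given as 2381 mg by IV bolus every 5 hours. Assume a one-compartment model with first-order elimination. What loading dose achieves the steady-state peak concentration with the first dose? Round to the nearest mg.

2892 mg

f = (1/2)^(5/2) ≈ 0.176777; accumulation ratio R = 1/(1−f) ≈ 1.21474.
Loading dose to hit Cmax,ss on first dose: D_load = D_maint·R ≈ 2381 × 1.21474 ≈ 2892.30 mg.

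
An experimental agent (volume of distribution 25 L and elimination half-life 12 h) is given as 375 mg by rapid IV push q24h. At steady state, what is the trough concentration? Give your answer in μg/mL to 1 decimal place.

τ = 24 h = 2 half-lives, so f = (1/2)^2 = 0.25.
Accumulation ratio R = 1/(1 − f) = 1/0.75 = 4/3.
Single-dose peak C₀ = D/Vd = 375/25 = 15 μg/mL.
Steady-state peak Cmax,ss = C₀·R = 15 × 4/3 ≈ 20.000 μg/mL.
Steady-state trough Cmin,ss = Cmax,ss·f ≈ 20.000 × 0.25 ≈ 5.000 μg/mL.

5.0 μg/mL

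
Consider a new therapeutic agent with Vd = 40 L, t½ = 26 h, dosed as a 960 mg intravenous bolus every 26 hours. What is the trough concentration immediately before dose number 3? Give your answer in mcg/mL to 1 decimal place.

f = (1/2)^(τ/t½) = (1/2)^(26/26) ≈ 0.5000.
C₀ = D/Vd = 960/40 ≈ 24.000 mcg/mL.
Before the 3rd dose, 2 doses have been given. Superposition: Cmin = C₀·(f + f²).
≈ 24.000 × (0.5000 + 0.2500) ≈ 24.000 × 0.7500 ≈ 18.000 mcg/mL.

18.0 mcg/mL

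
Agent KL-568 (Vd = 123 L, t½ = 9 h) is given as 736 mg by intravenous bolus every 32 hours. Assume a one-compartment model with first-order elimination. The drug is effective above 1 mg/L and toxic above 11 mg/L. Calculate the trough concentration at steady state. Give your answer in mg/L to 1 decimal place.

0.6 mg/L

Over one 32-h interval, 32/9 ≈ 3.5556 half-lives elapse, leaving f ≈ 0.0850 of each dose.
At steady state, accumulation factor R = 1/(1 − e^(−kτ)) ≈ 1.0929.
Each bolus raises the concentration by D/Vd = 736/123 ≈ 5.984 mg/L.
Cmax,ss = C₀/(1 − f) ≈ 5.984/0.9150 ≈ 6.540 mg/L.
Steady-state trough Cmin,ss = Cmax,ss·f ≈ 6.540 × 0.0850 ≈ 0.556 mg/L.
Trough 0.6 mg/L vs MEC 1 mg/L: subtherapeutic.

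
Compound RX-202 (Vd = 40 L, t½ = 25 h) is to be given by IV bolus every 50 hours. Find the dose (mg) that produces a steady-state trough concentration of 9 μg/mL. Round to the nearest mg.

1080 mg

τ/t½ = 50/25 ≈ 2, so f = (1/2)^(50/25) ≈ 0.250000.
Cmin,ss = (D/Vd)·f/(1−f), so D = Cmin,ss·Vd·(1−f)/f.
D = 9 × 40 × (1−f)/f ≈ 9 × 40 × 3.00000 ≈ 1080.00 mg.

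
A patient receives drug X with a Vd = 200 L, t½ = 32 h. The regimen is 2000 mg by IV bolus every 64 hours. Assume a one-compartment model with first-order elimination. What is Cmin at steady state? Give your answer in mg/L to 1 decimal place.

3.3 mg/L

τ = 64 h = 2 half-lives, so f = (1/2)^2 = 0.25.
At steady state, R = 1/(1 − 0.25) = 4/3.
Single-dose peak C₀ = D/Vd = 2000/200 = 10 mg/L.
Steady-state peak Cmax,ss = C₀·R = 10 × 4/3 ≈ 13.333 mg/L.
Steady-state trough Cmin,ss = Cmax,ss·f ≈ 13.333 × 0.25 ≈ 3.333 mg/L.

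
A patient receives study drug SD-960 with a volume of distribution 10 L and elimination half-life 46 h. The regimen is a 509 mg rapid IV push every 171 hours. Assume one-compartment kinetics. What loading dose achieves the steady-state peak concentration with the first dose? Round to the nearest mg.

f = (1/2)^(171/46) ≈ 0.076025; accumulation ratio R = 1/(1−f) ≈ 1.08228.
Loading dose to hit Cmax,ss on first dose: D_load = D_maint·R ≈ 509 × 1.08228 ≈ 550.88 mg.

551 mg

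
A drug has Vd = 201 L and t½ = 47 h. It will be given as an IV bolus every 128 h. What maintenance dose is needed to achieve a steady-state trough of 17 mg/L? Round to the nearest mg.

τ/t½ = 128/47 ≈ 2.7234, so f = (1/2)^(128/47) ≈ 0.151417.
Cmin,ss = (D/Vd)·f/(1−f), so D = Cmin,ss·Vd·(1−f)/f.
D = 17 × 201 × (1−f)/f ≈ 17 × 201 × 5.60428 ≈ 19149.82 mg.

19150 mg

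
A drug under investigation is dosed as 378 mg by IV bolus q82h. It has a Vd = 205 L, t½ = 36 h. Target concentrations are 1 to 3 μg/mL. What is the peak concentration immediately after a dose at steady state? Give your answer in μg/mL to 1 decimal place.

2.3 μg/mL

k = ln2/t½ = ln2/36 ≈ 0.019254 h⁻¹; fraction remaining f = e^(−kτ) = e^(−0.019254×82) ≈ 0.2062.
Accumulation ratio R = 1/(1 − f) ≈ 1/0.7938 ≈ 1.2598.
Single-dose peak C₀ = D/Vd = 378/205 ≈ 1.844 μg/mL.
Steady-state peak Cmax,ss = C₀·R ≈ 1.844 × 1.2598 ≈ 2.323 μg/mL.
Peak 2.3 μg/mL vs MTC 3 μg/mL: below toxic threshold.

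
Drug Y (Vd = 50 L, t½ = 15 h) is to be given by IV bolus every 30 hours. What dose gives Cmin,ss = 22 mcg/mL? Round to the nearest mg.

τ/t½ = 30/15 ≈ 2, so f = (1/2)^(30/15) ≈ 0.250000.
Cmin,ss = (D/Vd)·f/(1−f), so D = Cmin,ss·Vd·(1−f)/f.
D = 22 × 50 × (1−f)/f ≈ 22 × 50 × 3.00000 ≈ 3300.00 mg.

3300 mg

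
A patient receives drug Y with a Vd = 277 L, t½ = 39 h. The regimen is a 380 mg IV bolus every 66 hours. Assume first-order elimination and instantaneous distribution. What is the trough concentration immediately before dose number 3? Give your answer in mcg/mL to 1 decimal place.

0.6 mcg/mL

f = (1/2)^(τ/t½) = (1/2)^(66/39) ≈ 0.3094.
C₀ = D/Vd = 380/277 ≈ 1.372 mcg/mL.
Before the 3rd dose, 2 doses have been given. Superposition: Cmin = C₀·(f + f²).
≈ 1.372 × (0.3094 + 0.0957) ≈ 1.372 × 0.4051 ≈ 0.556 mcg/mL.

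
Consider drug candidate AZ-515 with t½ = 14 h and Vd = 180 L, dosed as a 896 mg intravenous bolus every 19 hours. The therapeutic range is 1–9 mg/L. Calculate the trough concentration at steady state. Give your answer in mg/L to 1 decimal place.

τ/t½ = 19/14 ≈ 1.3571, so fraction remaining f = (1/2)^(19/14) ≈ 0.3904.
Accumulation ratio R = 1/(1 − f) ≈ 1/0.6096 ≈ 1.6404.
Each bolus raises the concentration by D/Vd = 896/180 ≈ 4.978 mg/L.
Steady-state peak Cmax,ss = C₀·R ≈ 4.978 × 1.6404 ≈ 8.166 mg/L.
One interval later, Cmin,ss = Cmax,ss·e^(−kτ) ≈ 8.166 × 0.3904 ≈ 3.188 mg/L.
Trough 3.2 mg/L vs MEC 1 mg/L: adequate.

3.2 mg/L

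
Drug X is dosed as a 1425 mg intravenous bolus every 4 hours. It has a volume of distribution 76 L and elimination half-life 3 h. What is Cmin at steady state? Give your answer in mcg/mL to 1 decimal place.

12.3 mcg/mL

τ/t½ = 4/3 ≈ 1.3333, so fraction remaining f = (1/2)^(4/3) ≈ 0.3969.
Accumulation ratio R = 1/(1 − f) ≈ 1/0.6031 ≈ 1.6581.
Each bolus raises the concentration by D/Vd = 1425/76 ≈ 18.750 mcg/mL.
Steady-state peak Cmax,ss = C₀·R ≈ 18.750 × 1.6581 ≈ 31.089 mcg/mL.
One interval later, Cmin,ss = Cmax,ss·e^(−kτ) ≈ 31.089 × 0.3969 ≈ 12.339 mcg/mL.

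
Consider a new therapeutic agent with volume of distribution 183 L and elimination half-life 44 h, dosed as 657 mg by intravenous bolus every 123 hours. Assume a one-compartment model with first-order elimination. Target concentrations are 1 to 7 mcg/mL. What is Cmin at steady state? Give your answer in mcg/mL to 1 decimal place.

0.6 mcg/mL

k = ln2/t½ = ln2/44 ≈ 0.015753 h⁻¹; fraction remaining f = e^(−kτ) = e^(−0.015753×123) ≈ 0.1440.
At steady state, accumulation factor R = 1/(1 − e^(−kτ)) ≈ 1.1682.
Each bolus raises the concentration by D/Vd = 657/183 ≈ 3.590 mcg/mL.
Steady-state peak Cmax,ss = C₀·R ≈ 3.590 × 1.1682 ≈ 4.194 mcg/mL.
One interval later, Cmin,ss = Cmax,ss·e^(−kτ) ≈ 4.194 × 0.1440 ≈ 0.604 mcg/mL.
Trough 0.6 mcg/mL vs MEC 1 mcg/mL: subtherapeutic.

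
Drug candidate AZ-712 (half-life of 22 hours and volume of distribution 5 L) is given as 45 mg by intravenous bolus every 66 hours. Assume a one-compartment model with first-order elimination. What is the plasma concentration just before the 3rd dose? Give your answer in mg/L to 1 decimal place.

1.3 mg/L

f = (1/2)^(τ/t½) = (1/2)^(66/22) ≈ 0.1250.
C₀ = D/Vd = 45/5 ≈ 9.000 mg/L.
Before the 3rd dose, 2 doses have been given. Superposition: Cmin = C₀·(f + f²).
≈ 9.000 × (0.1250 + 0.0156) ≈ 9.000 × 0.1406 ≈ 1.265 mg/L.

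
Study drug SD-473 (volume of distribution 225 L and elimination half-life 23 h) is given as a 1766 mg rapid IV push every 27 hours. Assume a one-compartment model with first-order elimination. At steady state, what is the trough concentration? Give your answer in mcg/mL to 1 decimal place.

k = ln2/t½ = ln2/23 ≈ 0.030137 h⁻¹; fraction remaining f = e^(−kτ) = e^(−0.030137×27) ≈ 0.4432.
At steady state, accumulation factor R = 1/(1 − e^(−kτ)) ≈ 1.7960.
Each bolus raises the concentration by D/Vd = 1766/225 ≈ 7.849 mcg/mL.
Cmax,ss = C₀/(1 − f) ≈ 7.849/0.5568 ≈ 14.097 mcg/mL.
Steady-state trough Cmin,ss = Cmax,ss·f ≈ 14.097 × 0.4432 ≈ 6.248 mcg/mL.

6.2 mcg/mL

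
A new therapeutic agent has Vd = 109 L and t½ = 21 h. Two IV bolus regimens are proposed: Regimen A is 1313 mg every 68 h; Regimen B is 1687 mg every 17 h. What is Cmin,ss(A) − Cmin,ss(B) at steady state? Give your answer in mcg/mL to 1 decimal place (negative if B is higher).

-19.1 mcg/mL

Regimen A: f = (1/2)^(68/21) ≈ 0.1060; Cmin,ss = (1313/109)·f/(1−f) ≈ 1.428 mcg/mL.
Regimen B: f = (1/2)^(17/21) ≈ 0.5706; Cmin,ss = (1687/109)·f/(1−f) ≈ 20.566 mcg/mL.
Difference ≈ 1.428 − 20.566 ≈ -19.138 mcg/mL.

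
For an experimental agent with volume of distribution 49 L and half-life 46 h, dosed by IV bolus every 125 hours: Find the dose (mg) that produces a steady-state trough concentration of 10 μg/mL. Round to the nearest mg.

τ/t½ = 125/46 ≈ 2.7174, so f = (1/2)^(125/46) ≈ 0.152049.
Cmin,ss = (D/Vd)·f/(1−f), so D = Cmin,ss·Vd·(1−f)/f.
D = 10 × 49 × (1−f)/f ≈ 10 × 49 × 5.57683 ≈ 2732.65 mg.

2733 mg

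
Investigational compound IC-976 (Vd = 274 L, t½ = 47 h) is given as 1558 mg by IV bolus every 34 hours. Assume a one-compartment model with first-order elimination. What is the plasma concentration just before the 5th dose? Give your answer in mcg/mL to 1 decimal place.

f = (1/2)^(τ/t½) = (1/2)^(34/47) ≈ 0.6057.
C₀ = D/Vd = 1558/274 ≈ 5.686 mcg/mL.
Before the 5th dose, 4 doses have been given. Superposition: Cmin = C₀·(f + f² + … + f^4).
≈ 5.686 × (0.6057 + 0.3669 + 0.2222 + 0.1346) ≈ 5.686 × 1.3294 ≈ 7.559 mcg/mL.

7.6 mcg/mL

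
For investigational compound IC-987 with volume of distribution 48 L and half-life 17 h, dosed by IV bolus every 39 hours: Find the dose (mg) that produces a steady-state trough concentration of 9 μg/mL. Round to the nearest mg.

1687 mg

τ/t½ = 39/17 ≈ 2.2941, so f = (1/2)^(39/17) ≈ 0.203893.
Cmin,ss = (D/Vd)·f/(1−f), so D = Cmin,ss·Vd·(1−f)/f.
D = 9 × 48 × (1−f)/f ≈ 9 × 48 × 3.90453 ≈ 1686.76 mg.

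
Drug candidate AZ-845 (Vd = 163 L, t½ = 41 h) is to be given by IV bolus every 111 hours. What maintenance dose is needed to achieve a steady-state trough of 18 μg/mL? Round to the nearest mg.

16228 mg

τ/t½ = 111/41 ≈ 2.7073, so f = (1/2)^(111/41) ≈ 0.153115.
Cmin,ss = (D/Vd)·f/(1−f), so D = Cmin,ss·Vd·(1−f)/f.
D = 18 × 163 × (1−f)/f ≈ 18 × 163 × 5.53104 ≈ 16228.07 mg.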